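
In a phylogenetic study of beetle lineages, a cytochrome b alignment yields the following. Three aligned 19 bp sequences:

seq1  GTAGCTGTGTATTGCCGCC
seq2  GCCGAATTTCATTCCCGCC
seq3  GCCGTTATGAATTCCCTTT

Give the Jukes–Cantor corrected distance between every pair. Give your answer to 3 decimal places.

d(seq1,seq2) = 0.618, d(seq1,seq3) = 0.749, d(seq2,seq3) = 0.618

seq1–seq2: 8/19 sites differ → p ≈ 0.421053, d = −0.75 ln(1 − 0.561404) = 0.618132 ≈ 0.618.
seq1–seq3: 9/19 sites differ → p ≈ 0.473684, d = −0.75 ln(1 − 0.631579) = 0.748897 ≈ 0.749.
seq2–seq3: 8/19 sites differ → p ≈ 0.421053, d = −0.75 ln(1 − 0.561404) = 0.618132 ≈ 0.618.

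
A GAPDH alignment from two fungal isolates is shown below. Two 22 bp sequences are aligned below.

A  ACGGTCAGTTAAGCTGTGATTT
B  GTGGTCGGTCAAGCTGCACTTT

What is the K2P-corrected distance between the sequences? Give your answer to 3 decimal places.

Of 22 sites, 6 differences are transitions and 1 are transversions, so P = 6/22 ≈ 0.272727 and Q = 1/22 ≈ 0.045455.
Under the Kimura two-parameter model, d = −½ ln(1 − 2P − Q) − ¼ ln(1 − 2Q).
1 − 2P − Q = 0.409091, giving −½ ln(0.409091) = 0.446909.
1 − 2Q = 0.90909, giving −¼ ln(0.90909) = 0.023828.
d = 0.446909 + 0.023828 = 0.470737.

0.471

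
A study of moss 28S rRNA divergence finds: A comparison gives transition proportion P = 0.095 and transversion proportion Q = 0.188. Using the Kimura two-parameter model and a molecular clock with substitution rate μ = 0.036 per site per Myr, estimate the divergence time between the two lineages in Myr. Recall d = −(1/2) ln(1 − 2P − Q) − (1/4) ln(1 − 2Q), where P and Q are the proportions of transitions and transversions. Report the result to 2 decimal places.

4.93

Under the Kimura two-parameter model, d = −½ ln(1 − 2P − Q) − ¼ ln(1 − 2Q).
1 − 2P − Q = 0.622, giving −½ ln(0.622) = 0.237408.
1 − 2Q = 0.624, giving −¼ ln(0.624) = 0.117901.
d = 0.237408 + 0.117901 = 0.355309.
Under a molecular clock d = 2μt, so t = d/(2μ) = 0.355309 / (2 × 0.036) = 4.93 Myr.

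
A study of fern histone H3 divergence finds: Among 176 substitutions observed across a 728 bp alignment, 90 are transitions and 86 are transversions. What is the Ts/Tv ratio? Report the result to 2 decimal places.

1.05

R = 90/86 = 1.046511… ≈ 1.05 (to 2 d.p.).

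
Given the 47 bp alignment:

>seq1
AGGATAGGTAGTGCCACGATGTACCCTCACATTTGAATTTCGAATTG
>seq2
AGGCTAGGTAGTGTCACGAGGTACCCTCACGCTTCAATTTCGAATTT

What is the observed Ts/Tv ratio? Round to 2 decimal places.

Transitions are A↔G and C↔T; transversions are all other mismatches.
Transitions: 3. Transversions: 4.
R = 3/4 = 0.75.

0.75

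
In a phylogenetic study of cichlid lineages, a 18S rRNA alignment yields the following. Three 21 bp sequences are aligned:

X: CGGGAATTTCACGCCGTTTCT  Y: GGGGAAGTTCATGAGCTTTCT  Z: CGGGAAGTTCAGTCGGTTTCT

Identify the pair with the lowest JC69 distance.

X and Z

X–Y: 6/21 differ, p = 0.286, d = 0.360.
X–Z: 4/21 differ, p = 0.190, d = 0.220.
Y–Z: 5/21 differ, p = 0.238, d = 0.286.
The smallest distance is between X and Z.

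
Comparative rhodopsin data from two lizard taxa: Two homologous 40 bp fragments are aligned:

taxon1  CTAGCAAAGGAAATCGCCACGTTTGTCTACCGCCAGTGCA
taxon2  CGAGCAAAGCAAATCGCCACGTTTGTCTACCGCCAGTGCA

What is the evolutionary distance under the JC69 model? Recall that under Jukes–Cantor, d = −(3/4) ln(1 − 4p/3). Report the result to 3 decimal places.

0.052

The sequences differ at 2 of 40 sites (2, 10), so p = 2/40 = 0.05.
d = −(3/4) ln(1 − 4p/3) = −0.75 ln(1 − 0.066667) = −0.75 ln(0.933333)
  = −0.75 × (-0.068993) = 0.051745 substitutions/site.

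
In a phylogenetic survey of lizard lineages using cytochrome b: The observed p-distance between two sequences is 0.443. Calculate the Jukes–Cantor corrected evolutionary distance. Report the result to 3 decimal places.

d = −(3/4) ln(1 − 4p/3) = −0.75 ln(1 − 0.590667) = −0.75 ln(0.409333)
  = −0.75 × (-0.893226) = 0.669920 substitutions/site.

0.670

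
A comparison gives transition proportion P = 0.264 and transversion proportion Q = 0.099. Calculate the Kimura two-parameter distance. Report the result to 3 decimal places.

Under the Kimura two-parameter model, d = −½ ln(1 − 2P − Q) − ¼ ln(1 − 2Q).
1 − 2P − Q = 0.373, giving −½ ln(0.373) = 0.493088.
1 − 2Q = 0.802, giving −¼ ln(0.802) = 0.055162.
d = 0.493088 + 0.055162 = 0.548250.

0.548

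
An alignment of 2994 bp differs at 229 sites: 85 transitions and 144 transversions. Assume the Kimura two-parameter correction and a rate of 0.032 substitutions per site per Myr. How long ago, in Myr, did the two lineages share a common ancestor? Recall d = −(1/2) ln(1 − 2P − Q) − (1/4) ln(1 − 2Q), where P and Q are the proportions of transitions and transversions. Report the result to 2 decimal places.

1.26

P = 85/2994 ≈ 0.02839 and Q = 144/2994 ≈ 0.048096.
Under the Kimura two-parameter model, d = −½ ln(1 − 2P − Q) − ¼ ln(1 − 2Q).
1 − 2P − Q = 0.895124, giving −½ ln(0.895124) = 0.055397.
1 − 2Q = 0.903808, giving −¼ ln(0.903808) = 0.025285.
d = 0.055397 + 0.025285 = 0.080682.
Under a molecular clock d = 2μt, so t = d/(2μ) = 0.080682 / (2 × 0.032) = 1.26 Myr.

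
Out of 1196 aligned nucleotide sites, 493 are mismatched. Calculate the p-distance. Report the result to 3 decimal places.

0.412

p = 493/1196 = 0.412207… ≈ 0.412 (to 3 d.p.).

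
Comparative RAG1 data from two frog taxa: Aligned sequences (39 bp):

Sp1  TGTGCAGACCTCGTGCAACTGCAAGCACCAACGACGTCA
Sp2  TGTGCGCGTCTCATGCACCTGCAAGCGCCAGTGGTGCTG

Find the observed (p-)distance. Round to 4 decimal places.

0.3590

The sequences differ at 14 of 39 positions.
p = 14/39 = 0.358974… ≈ 0.3590 (to 4 d.p.).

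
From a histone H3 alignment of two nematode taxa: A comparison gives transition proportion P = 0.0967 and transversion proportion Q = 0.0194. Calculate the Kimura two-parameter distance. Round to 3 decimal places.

Under the Kimura two-parameter model, d = −½ ln(1 − 2P − Q) − ¼ ln(1 − 2Q).
1 − 2P − Q = 0.7872, giving −½ ln(0.7872) = 0.119636.
1 − 2Q = 0.9612, giving −¼ ln(0.9612) = 0.009893.
d = 0.119636 + 0.009893 = 0.129529.

0.130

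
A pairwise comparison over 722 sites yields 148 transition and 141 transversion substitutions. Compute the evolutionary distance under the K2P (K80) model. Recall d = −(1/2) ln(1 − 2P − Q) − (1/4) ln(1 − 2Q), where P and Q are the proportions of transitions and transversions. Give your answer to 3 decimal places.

P = 148/722 ≈ 0.204986 and Q = 141/722 ≈ 0.195291.
Under the Kimura two-parameter model, d = −½ ln(1 − 2P − Q) − ¼ ln(1 − 2Q).
1 − 2P − Q = 0.394737, giving −½ ln(0.394737) = 0.464768.
1 − 2Q = 0.609418, giving −¼ ln(0.609418) = 0.123813.
d = 0.464768 + 0.123813 = 0.588581.

0.589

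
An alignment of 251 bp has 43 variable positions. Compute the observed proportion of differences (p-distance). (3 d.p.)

p = 43/251 = 0.171314… ≈ 0.171 (to 3 d.p.).

0.171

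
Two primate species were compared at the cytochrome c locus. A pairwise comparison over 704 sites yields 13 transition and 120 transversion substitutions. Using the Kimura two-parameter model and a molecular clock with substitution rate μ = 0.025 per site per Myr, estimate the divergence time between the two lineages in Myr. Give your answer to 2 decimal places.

P = 13/704 ≈ 0.018466 and Q = 120/704 ≈ 0.170455.
Under the Kimura two-parameter model, d = −½ ln(1 − 2P − Q) − ¼ ln(1 − 2Q).
1 − 2P − Q = 0.792613, giving −½ ln(0.792613) = 0.116210.
1 − 2Q = 0.65909, giving −¼ ln(0.65909) = 0.104224.
d = 0.116210 + 0.104224 = 0.220434.
Under a molecular clock d = 2μt, so t = d/(2μ) = 0.220434 / (2 × 0.025) = 4.41 Myr.

4.41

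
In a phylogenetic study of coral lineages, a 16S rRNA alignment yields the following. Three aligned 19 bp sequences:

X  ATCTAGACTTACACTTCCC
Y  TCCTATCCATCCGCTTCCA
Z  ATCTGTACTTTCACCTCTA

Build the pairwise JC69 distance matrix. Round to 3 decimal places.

d(X,Y) = 0.618, d(X,Z) = 0.410, d(Y,Z) = 0.749

X–Y: 8/19 sites differ → p ≈ 0.421053, d = −0.75 ln(1 − 0.561404) = 0.618132 ≈ 0.618.
X–Z: 6/19 sites differ → p ≈ 0.315789, d = −0.75 ln(1 − 0.421052) = 0.409907 ≈ 0.410.
Y–Z: 9/19 sites differ → p ≈ 0.473684, d = −0.75 ln(1 − 0.631579) = 0.748897 ≈ 0.749.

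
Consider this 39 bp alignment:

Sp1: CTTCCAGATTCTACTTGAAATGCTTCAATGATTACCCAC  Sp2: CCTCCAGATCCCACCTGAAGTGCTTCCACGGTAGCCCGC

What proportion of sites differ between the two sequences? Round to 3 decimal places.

The sequences differ at 11 of 39 positions.
p = 11/39 = 0.282051… ≈ 0.282 (to 3 d.p.).

0.282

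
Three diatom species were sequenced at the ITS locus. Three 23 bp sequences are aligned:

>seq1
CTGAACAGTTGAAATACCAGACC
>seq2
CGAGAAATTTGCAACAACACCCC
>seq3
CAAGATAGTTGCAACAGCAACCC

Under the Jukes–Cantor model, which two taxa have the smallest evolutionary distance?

seq1–seq2: 10/23 differ, p = 0.435, d = 0.650.
seq1–seq3: 9/23 differ, p = 0.391, d = 0.553.
seq2–seq3: 5/23 differ, p = 0.217, d = 0.257.
The smallest distance is between seq2 and seq3.

seq2 and seq3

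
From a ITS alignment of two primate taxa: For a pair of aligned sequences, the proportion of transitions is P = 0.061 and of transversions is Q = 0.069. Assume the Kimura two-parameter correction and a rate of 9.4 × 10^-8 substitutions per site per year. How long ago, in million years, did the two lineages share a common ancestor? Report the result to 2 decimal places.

Under the Kimura two-parameter model, d = −½ ln(1 − 2P − Q) − ¼ ln(1 − 2Q).
1 − 2P − Q = 0.809, giving −½ ln(0.809) = 0.105978.
1 − 2Q = 0.862, giving −¼ ln(0.862) = 0.037125.
d = 0.105978 + 0.037125 = 0.143103.
Under a molecular clock d = 2μt, so t = d/(2μ) = 0.143103 / (2 × 9.4 × 10^-8) = 0.76 million years.

0.76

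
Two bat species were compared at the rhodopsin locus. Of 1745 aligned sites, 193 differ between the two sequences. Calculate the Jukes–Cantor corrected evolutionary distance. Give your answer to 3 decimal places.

0.120

p = 193/1745 ≈ 0.110602.
d = −(3/4) ln(1 − 4p/3) = −0.75 ln(1 − 0.147469) = −0.75 ln(0.852531)
  = −0.75 × (-0.159546) = 0.119660 substitutions/site.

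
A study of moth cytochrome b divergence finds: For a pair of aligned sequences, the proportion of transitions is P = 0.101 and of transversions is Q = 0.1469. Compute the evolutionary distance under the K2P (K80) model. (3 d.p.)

0.302

Under the Kimura two-parameter model, d = −½ ln(1 − 2P − Q) − ¼ ln(1 − 2Q).
1 − 2P − Q = 0.6511, giving −½ ln(0.6511) = 0.214546.
1 − 2Q = 0.7062, giving −¼ ln(0.7062) = 0.086964.
d = 0.214546 + 0.086964 = 0.301510.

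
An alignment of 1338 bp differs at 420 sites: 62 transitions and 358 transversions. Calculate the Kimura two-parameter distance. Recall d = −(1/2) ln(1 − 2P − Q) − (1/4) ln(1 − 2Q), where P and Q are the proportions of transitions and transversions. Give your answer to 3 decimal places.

P = 62/1338 ≈ 0.046338 and Q = 358/1338 ≈ 0.267564.
Under the Kimura two-parameter model, d = −½ ln(1 − 2P − Q) − ¼ ln(1 − 2Q).
1 − 2P − Q = 0.63976, giving −½ ln(0.63976) = 0.223331.
1 − 2Q = 0.464872, giving −¼ ln(0.464872) = 0.191498.
d = 0.223331 + 0.191498 = 0.414829.

0.415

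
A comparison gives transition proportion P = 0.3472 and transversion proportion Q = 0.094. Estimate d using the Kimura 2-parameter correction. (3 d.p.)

Under the Kimura two-parameter model, d = −½ ln(1 − 2P − Q) − ¼ ln(1 − 2Q).
1 − 2P − Q = 0.2116, giving −½ ln(0.2116) = 0.776529.
1 − 2Q = 0.812, giving −¼ ln(0.812) = 0.052064.
d = 0.776529 + 0.052064 = 0.828593.

0.829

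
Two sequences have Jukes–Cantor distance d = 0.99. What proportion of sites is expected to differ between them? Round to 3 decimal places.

p = (3/4)(1 − e^(−4d/3)) = 0.75 × (1 − e^(-1.32)) = 0.75 × (1 − 0.267135) = 0.549649.

0.550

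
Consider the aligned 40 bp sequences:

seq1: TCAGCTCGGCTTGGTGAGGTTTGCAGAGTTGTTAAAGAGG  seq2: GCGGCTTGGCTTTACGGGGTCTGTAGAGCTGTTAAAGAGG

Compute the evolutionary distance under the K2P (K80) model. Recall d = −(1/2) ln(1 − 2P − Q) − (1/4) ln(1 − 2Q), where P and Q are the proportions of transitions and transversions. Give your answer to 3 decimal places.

0.325

Of 40 sites, 8 differences are transitions and 2 are transversions, so P = 8/40 = 0.2 and Q = 2/40 = 0.05.
Under the Kimura two-parameter model, d = −½ ln(1 − 2P − Q) − ¼ ln(1 − 2Q).
1 − 2P − Q = 0.55, giving −½ ln(0.55) = 0.298919.
1 − 2Q = 0.9, giving −¼ ln(0.9) = 0.026340.
d = 0.298919 + 0.026340 = 0.325259.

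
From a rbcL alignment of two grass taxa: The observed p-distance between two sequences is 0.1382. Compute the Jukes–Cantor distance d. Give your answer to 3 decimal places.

d = −(3/4) ln(1 − 4p/3) = −0.75 ln(1 − 0.184267) = −0.75 ln(0.815733)
  = −0.75 × (-0.203668) = 0.152751 substitutions/site.

0.153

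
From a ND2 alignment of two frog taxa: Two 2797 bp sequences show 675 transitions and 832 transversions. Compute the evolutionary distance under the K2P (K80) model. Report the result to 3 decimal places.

0.983

P = 675/2797 ≈ 0.24133 and Q = 832/2797 ≈ 0.297462.
Under the Kimura two-parameter model, d = −½ ln(1 − 2P − Q) − ¼ ln(1 − 2Q).
1 − 2P − Q = 0.219878, giving −½ ln(0.219878) = 0.757341.
1 − 2Q = 0.405076, giving −¼ ln(0.405076) = 0.225920.
d = 0.757341 + 0.225920 = 0.983261.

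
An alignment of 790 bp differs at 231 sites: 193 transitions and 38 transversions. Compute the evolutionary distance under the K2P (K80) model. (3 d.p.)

P = 193/790 ≈ 0.244304 and Q = 38/790 ≈ 0.048101.
Under the Kimura two-parameter model, d = −½ ln(1 − 2P − Q) − ¼ ln(1 − 2Q).
1 − 2P − Q = 0.463291, giving −½ ln(0.463291) = 0.384700.
1 − 2Q = 0.903798, giving −¼ ln(0.903798) = 0.025287.
d = 0.384700 + 0.025287 = 0.409987.

0.410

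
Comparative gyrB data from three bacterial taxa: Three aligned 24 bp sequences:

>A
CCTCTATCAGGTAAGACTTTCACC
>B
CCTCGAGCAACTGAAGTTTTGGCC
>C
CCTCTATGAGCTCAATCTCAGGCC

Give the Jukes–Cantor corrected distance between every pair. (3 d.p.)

A–B: 10/24 sites differ → p ≈ 0.416667, d = −0.75 ln(1 − 0.555556) = 0.608198 ≈ 0.608.
A–C: 9/24 sites differ → p = 0.375, d = −0.75 ln(1 − 0.5) = 0.519860 ≈ 0.520.
B–C: 9/24 sites differ → p = 0.375, d = −0.75 ln(1 − 0.5) = 0.519860 ≈ 0.520.

d(A,B) = 0.608, d(A,C) = 0.520, d(B,C) = 0.520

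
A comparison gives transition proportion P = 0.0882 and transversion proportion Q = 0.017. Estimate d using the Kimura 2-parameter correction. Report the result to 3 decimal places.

Under the Kimura two-parameter model, d = −½ ln(1 − 2P − Q) − ¼ ln(1 − 2Q).
1 − 2P − Q = 0.8066, giving −½ ln(0.8066) = 0.107464.
1 − 2Q = 0.966, giving −¼ ln(0.966) = 0.008648.
d = 0.107464 + 0.008648 = 0.116112.

0.116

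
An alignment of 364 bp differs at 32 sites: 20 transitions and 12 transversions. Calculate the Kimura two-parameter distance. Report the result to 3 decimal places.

P = 20/364 ≈ 0.054945 and Q = 12/364 ≈ 0.032967.
Under the Kimura two-parameter model, d = −½ ln(1 − 2P − Q) − ¼ ln(1 − 2Q).
1 − 2P − Q = 0.857143, giving −½ ln(0.857143) = 0.077075.
1 − 2Q = 0.934066, giving −¼ ln(0.934066) = 0.017052.
d = 0.077075 + 0.017052 = 0.094127.

0.094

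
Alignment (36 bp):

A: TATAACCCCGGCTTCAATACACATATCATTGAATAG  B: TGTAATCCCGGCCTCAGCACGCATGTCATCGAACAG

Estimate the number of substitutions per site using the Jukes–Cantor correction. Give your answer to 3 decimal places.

0.304

The sequences differ at 9 of 36 sites (2, 6, 13, 17, 18, 21, 25, 30, 34), so p = 9/36 = 0.25.
d = −(3/4) ln(1 − 4p/3) = −0.75 ln(1 − 0.333333) = −0.75 ln(0.666667)
  = −0.75 × (-0.405465) = 0.304099 substitutions/site.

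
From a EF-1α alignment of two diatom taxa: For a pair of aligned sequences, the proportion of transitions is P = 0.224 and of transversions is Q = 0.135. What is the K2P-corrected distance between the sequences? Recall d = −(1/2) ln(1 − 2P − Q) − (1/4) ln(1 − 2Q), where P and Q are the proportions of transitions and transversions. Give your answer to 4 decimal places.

Under the Kimura two-parameter model, d = −½ ln(1 − 2P − Q) − ¼ ln(1 − 2Q).
1 − 2P − Q = 0.417, giving −½ ln(0.417) = 0.437335.
1 − 2Q = 0.73, giving −¼ ln(0.73) = 0.078678.
d = 0.437335 + 0.078678 = 0.516013.

0.5160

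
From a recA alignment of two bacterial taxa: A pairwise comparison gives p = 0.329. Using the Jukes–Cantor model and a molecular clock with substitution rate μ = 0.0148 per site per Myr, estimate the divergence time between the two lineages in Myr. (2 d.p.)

d = −(3/4) ln(1 − 4p/3) = −0.75 ln(1 − 0.438667) = −0.75 ln(0.561333)
  = −0.75 × (-0.577441) = 0.433081 substitutions/site.
Under a molecular clock d = 2μt, so t = d/(2μ) = 0.433081 / (2 × 0.0148) = 14.63 Myr.

14.63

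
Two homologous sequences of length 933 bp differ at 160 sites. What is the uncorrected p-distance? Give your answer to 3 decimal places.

p = 160/933 = 0.171489… ≈ 0.171 (to 3 d.p.).

0.171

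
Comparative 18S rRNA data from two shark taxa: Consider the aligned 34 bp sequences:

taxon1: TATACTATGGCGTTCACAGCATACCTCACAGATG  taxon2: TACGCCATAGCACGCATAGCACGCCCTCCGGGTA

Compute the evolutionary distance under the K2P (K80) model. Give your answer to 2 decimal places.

1.10

Of 34 sites, 14 differences are transitions and 2 are transversions, so P = 14/34 ≈ 0.411765 and Q = 2/34 ≈ 0.058824.
Under the Kimura two-parameter model, d = −½ ln(1 − 2P − Q) − ¼ ln(1 − 2Q).
1 − 2P − Q = 0.117646, giving −½ ln(0.117646) = 1.070038.
1 − 2Q = 0.882352, giving −¼ ln(0.882352) = 0.031291.
d = 1.070038 + 0.031291 = 1.101329.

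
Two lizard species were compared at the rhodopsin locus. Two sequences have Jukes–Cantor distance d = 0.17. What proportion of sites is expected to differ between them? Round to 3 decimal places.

0.152

p = (3/4)(1 − e^(−4d/3)) = 0.75 × (1 − e^(-0.226667)) = 0.75 × (1 − 0.797186) = 0.152111.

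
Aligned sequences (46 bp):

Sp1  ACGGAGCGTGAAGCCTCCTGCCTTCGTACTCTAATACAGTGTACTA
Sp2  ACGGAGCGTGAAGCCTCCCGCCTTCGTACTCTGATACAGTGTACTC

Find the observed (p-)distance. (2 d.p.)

0.07

The sequences differ at 3 of 46 positions (sites 19, 33, 46).
p = 3/46 = 0.065217… ≈ 0.07 (to 2 d.p.).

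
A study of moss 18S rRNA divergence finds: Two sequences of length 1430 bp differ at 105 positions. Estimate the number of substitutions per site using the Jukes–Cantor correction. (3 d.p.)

p = 105/1430 ≈ 0.073427.
d = −(3/4) ln(1 − 4p/3) = −0.75 ln(1 − 0.097903) = −0.75 ln(0.902097)
  = −0.75 × (-0.103033) = 0.077275 substitutions/site.

0.077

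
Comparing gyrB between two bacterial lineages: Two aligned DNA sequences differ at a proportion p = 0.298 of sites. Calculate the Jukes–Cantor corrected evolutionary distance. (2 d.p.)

0.38

d = −(3/4) ln(1 − 4p/3) = −0.75 ln(1 − 0.397333) = −0.75 ln(0.602667)
  = −0.75 × (-0.506390) = 0.379793 substitutions/site.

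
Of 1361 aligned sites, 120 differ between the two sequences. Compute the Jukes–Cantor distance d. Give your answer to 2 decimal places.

0.09

p = 120/1361 ≈ 0.08817.
d = −(3/4) ln(1 − 4p/3) = −0.75 ln(1 − 0.11756) = −0.75 ln(0.88244)
  = −0.75 × (-0.125064) = 0.093798 substitutions/site.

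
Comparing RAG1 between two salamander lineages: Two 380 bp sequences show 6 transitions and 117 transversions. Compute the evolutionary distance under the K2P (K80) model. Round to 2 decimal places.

P = 6/380 ≈ 0.015789 and Q = 117/380 ≈ 0.307895.
Under the Kimura two-parameter model, d = −½ ln(1 − 2P − Q) − ¼ ln(1 − 2Q).
1 − 2P − Q = 0.660527, giving −½ ln(0.660527) = 0.207359.
1 − 2Q = 0.38421, giving −¼ ln(0.38421) = 0.239142.
d = 0.207359 + 0.239142 = 0.446501.

0.45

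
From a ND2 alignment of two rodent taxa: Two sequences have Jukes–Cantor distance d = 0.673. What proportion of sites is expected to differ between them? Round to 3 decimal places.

0.444

p = (3/4)(1 − e^(−4d/3)) = 0.75 × (1 − e^(-0.897333)) = 0.75 × (1 − 0.407655) = 0.444259.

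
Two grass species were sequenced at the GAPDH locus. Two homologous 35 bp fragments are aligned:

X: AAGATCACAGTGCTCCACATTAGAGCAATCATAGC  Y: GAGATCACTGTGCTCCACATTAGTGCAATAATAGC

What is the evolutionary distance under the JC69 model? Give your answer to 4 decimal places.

0.1240

The sequences differ at 4 of 35 sites (1, 9, 24, 30), so p = 4/35 ≈ 0.114286.
d = −(3/4) ln(1 − 4p/3) = −0.75 ln(1 − 0.152381) = −0.75 ln(0.847619)
  = −0.75 × (-0.165324) = 0.123993 substitutions/site.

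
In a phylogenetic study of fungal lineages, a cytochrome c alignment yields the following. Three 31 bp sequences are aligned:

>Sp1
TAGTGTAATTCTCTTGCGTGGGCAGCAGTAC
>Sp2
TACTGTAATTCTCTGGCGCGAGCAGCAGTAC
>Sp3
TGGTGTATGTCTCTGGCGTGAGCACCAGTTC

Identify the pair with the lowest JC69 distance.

Sp1–Sp2: 4/31 differ, p = 0.129, d = 0.142.
Sp1–Sp3: 7/31 differ, p = 0.226, d = 0.269.
Sp2–Sp3: 7/31 differ, p = 0.226, d = 0.269.
The smallest distance is between Sp1 and Sp2.

Sp1 and Sp2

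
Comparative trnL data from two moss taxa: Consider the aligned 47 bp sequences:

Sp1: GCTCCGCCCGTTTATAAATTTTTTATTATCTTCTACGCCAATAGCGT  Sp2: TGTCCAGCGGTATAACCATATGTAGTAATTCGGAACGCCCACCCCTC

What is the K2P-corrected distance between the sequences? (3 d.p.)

Of 47 sites, 6 differences are transitions and 19 are transversions, so P = 6/47 ≈ 0.12766 and Q = 19/47 ≈ 0.404255.
Under the Kimura two-parameter model, d = −½ ln(1 − 2P − Q) − ¼ ln(1 − 2Q).
1 − 2P − Q = 0.340425, giving −½ ln(0.340425) = 0.538780.
1 − 2Q = 0.19149, giving −¼ ln(0.19149) = 0.413230.
d = 0.538780 + 0.413230 = 0.952010.

0.952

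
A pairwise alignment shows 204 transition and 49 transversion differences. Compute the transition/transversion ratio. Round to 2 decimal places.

4.16

R = 204/49 = 4.163265… ≈ 4.16 (to 2 d.p.).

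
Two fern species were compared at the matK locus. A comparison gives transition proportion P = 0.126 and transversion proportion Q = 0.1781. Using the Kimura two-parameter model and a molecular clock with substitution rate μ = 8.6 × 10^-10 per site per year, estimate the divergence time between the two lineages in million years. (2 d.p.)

Under the Kimura two-parameter model, d = −½ ln(1 − 2P − Q) − ¼ ln(1 − 2Q).
1 − 2P − Q = 0.5699, giving −½ ln(0.5699) = 0.281147.
1 − 2Q = 0.6438, giving −¼ ln(0.6438) = 0.110092.
d = 0.281147 + 0.110092 = 0.391239.
Under a molecular clock d = 2μt, so t = d/(2μ) = 0.391239 / (2 × 8.6 × 10^-10) = 227.46 million years.

227.46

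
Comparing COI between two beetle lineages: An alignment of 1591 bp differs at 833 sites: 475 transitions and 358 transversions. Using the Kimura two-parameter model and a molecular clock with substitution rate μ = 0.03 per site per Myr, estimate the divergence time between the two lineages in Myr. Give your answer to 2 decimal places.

P = 475/1591 ≈ 0.298554 and Q = 358/1591 ≈ 0.225016.
Under the Kimura two-parameter model, d = −½ ln(1 − 2P − Q) − ¼ ln(1 − 2Q).
1 − 2P − Q = 0.177876, giving −½ ln(0.177876) = 0.863334.
1 − 2Q = 0.549968, giving −¼ ln(0.549968) = 0.149474.
d = 0.863334 + 0.149474 = 1.012808.
Under a molecular clock d = 2μt, so t = d/(2μ) = 1.012808 / (2 × 0.03) = 16.88 Myr.

16.88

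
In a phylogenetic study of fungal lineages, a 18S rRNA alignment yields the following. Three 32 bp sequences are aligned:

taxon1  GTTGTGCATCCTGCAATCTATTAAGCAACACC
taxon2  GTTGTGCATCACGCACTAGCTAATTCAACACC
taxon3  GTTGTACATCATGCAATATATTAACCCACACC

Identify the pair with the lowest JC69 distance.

taxon1–taxon2: 9/32 differ, p = 0.281, d = 0.353.
taxon1–taxon3: 5/32 differ, p = 0.156, d = 0.175.
taxon2–taxon3: 9/32 differ, p = 0.281, d = 0.353.
The smallest distance is between taxon1 and taxon3.

taxon1 and taxon3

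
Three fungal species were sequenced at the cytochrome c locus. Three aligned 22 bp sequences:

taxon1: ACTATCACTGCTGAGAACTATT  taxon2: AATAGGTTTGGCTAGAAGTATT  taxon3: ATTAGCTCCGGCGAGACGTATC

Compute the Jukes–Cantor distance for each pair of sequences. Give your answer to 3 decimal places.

d(taxon1,taxon2) = 0.591, d(taxon1,taxon3) = 0.591, d(taxon2,taxon3) = 0.414

taxon1–taxon2: 9/22 sites differ → p ≈ 0.409091, d = −0.75 ln(1 − 0.545455) = 0.591344 ≈ 0.591.
taxon1–taxon3: 9/22 sites differ → p ≈ 0.409091, d = −0.75 ln(1 − 0.545455) = 0.591344 ≈ 0.591.
taxon2–taxon3: 7/22 sites differ → p ≈ 0.318182, d = −0.75 ln(1 − 0.424243) = 0.414052 ≈ 0.414.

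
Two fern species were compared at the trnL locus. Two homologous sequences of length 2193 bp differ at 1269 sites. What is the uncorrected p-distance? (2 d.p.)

p = 1269/2193 = 0.578659… ≈ 0.58 (to 2 d.p.).

0.58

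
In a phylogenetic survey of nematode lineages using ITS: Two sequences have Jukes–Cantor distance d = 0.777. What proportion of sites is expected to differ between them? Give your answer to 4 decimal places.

0.4838

p = (3/4)(1 − e^(−4d/3)) = 0.75 × (1 − e^(-1.036)) = 0.75 × (1 − 0.354871) = 0.483847.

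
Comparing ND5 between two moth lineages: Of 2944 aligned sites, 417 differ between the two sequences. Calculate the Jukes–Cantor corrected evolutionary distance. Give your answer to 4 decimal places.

0.1570

p = 417/2944 ≈ 0.141644.
d = −(3/4) ln(1 − 4p/3) = −0.75 ln(1 − 0.188859) = −0.75 ln(0.811141)
  = −0.75 × (-0.209313) = 0.156985 substitutions/site.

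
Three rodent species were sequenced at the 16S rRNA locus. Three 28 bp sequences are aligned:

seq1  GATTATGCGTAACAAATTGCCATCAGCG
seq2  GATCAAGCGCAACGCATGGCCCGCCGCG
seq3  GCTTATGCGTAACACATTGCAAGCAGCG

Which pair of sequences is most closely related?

seq1 and seq3

seq1–seq2: 9/28 differ, p = 0.321, d = 0.420.
seq1–seq3: 4/28 differ, p = 0.143, d = 0.158.
seq2–seq3: 9/28 differ, p = 0.321, d = 0.420.
The smallest distance is between seq1 and seq3.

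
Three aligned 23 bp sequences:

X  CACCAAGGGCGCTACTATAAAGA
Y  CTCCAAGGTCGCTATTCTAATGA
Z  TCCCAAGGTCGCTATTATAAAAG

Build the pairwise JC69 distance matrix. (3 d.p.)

d(X,Y) = 0.257, d(X,Z) = 0.321, d(Y,Z) = 0.321

X–Y: 5/23 sites differ → p ≈ 0.217391, d = −0.75 ln(1 − 0.289855) = 0.256715 ≈ 0.257.
X–Z: 6/23 sites differ → p ≈ 0.26087, d = −0.75 ln(1 − 0.347827) = 0.320584 ≈ 0.321.
Y–Z: 6/23 sites differ → p ≈ 0.26087, d = −0.75 ln(1 − 0.347827) = 0.320584 ≈ 0.321.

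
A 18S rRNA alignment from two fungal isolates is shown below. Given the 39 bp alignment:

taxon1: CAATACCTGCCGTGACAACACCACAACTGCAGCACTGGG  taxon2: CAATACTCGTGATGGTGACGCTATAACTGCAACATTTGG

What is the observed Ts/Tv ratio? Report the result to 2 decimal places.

6.00

Transitions are A↔G and C↔T; transversions are all other mismatches.
Transitions: 12. Transversions: 2.
R = 12/2 = 6.00.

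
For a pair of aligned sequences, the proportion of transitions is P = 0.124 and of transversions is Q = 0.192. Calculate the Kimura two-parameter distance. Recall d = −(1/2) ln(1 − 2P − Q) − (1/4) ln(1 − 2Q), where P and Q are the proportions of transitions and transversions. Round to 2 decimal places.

Under the Kimura two-parameter model, d = −½ ln(1 − 2P − Q) − ¼ ln(1 − 2Q).
1 − 2P − Q = 0.56, giving −½ ln(0.56) = 0.289909.
1 − 2Q = 0.616, giving −¼ ln(0.616) = 0.121127.
d = 0.289909 + 0.121127 = 0.411036.

0.41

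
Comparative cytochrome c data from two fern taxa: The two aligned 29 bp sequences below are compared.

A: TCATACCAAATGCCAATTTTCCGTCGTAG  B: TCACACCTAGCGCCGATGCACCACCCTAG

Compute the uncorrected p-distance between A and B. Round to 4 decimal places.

The sequences differ at 11 of 29 positions.
p = 11/29 = 0.379310… ≈ 0.3793 (to 4 d.p.).

0.3793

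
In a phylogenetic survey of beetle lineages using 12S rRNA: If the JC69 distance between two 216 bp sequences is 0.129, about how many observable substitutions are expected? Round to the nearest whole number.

Invert JC69: p = (3/4)(1 − e^(−4d/3)) = 0.75 × (1 − e^(-0.172)) = 0.75 × (1 − 0.841979) = 0.118516.
Expected differing sites = pL ≈ 0.118516 × 216 = 25.599456 ≈ 26.

26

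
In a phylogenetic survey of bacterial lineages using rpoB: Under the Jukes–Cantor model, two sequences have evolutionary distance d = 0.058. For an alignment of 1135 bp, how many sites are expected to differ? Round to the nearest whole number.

Invert JC69: p = (3/4)(1 − e^(−4d/3)) = 0.75 × (1 − e^(-0.077333)) = 0.75 × (1 − 0.925582) = 0.055814.
Expected differing sites = pL ≈ 0.055814 × 1135 = 63.34889 ≈ 63.

63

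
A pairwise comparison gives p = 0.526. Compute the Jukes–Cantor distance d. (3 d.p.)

0.906

d = −(3/4) ln(1 − 4p/3) = −0.75 ln(1 − 0.701333) = −0.75 ln(0.298667)
  = −0.75 × (-1.208426) = 0.906320 substitutions/site.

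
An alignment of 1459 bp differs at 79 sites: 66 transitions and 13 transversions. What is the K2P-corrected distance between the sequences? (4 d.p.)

0.0568

P = 66/1459 ≈ 0.045236 and Q = 13/1459 ≈ 0.00891.
Under the Kimura two-parameter model, d = −½ ln(1 − 2P − Q) − ¼ ln(1 − 2Q).
1 − 2P − Q = 0.900618, giving −½ ln(0.900618) = 0.052337.
1 − 2Q = 0.98218, giving −¼ ln(0.98218) = 0.004495.
d = 0.052337 + 0.004495 = 0.056832.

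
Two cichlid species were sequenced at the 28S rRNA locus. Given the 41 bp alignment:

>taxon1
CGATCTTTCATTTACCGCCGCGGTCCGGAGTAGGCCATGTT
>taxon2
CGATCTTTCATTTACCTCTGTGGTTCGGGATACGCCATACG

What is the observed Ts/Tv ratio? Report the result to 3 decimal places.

Transitions are A↔G and C↔T; transversions are all other mismatches.
Transitions: 7. Transversions: 3.
R = 7/3 = 2.333333… ≈ 2.333 (to 3 d.p.).

2.333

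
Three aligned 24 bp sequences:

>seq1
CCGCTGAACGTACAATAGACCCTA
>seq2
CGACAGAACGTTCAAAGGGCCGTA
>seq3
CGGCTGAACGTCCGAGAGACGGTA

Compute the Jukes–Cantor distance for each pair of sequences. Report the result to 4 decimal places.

seq1–seq2: 8/24 sites differ → p ≈ 0.333333, d = −0.75 ln(1 − 0.444444) = 0.440839 ≈ 0.4408.
seq1–seq3: 6/24 sites differ → p = 0.25, d = −0.75 ln(1 − 0.333333) = 0.304098 ≈ 0.3041.
seq2–seq3: 8/24 sites differ → p ≈ 0.333333, d = −0.75 ln(1 − 0.444444) = 0.440839 ≈ 0.4408.

d(seq1,seq2) = 0.4408, d(seq1,seq3) = 0.3041, d(seq2,seq3) = 0.4408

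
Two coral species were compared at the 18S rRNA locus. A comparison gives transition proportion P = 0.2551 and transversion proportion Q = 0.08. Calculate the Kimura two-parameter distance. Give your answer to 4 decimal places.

Under the Kimura two-parameter model, d = −½ ln(1 − 2P − Q) − ¼ ln(1 − 2Q).
1 − 2P − Q = 0.4098, giving −½ ln(0.4098) = 0.446043.
1 − 2Q = 0.84, giving −¼ ln(0.84) = 0.043588.
d = 0.446043 + 0.043588 = 0.489631.

0.4896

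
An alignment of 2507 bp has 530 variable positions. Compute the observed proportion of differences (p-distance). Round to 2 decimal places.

p = 530/2507 = 0.211408… ≈ 0.21 (to 2 d.p.).

0.21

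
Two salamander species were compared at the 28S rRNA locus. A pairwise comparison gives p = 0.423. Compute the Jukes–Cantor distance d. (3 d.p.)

0.623

d = −(3/4) ln(1 − 4p/3) = −0.75 ln(1 − 0.564) = −0.75 ln(0.436)
  = −0.75 × (-0.830113) = 0.622585 substitutions/site.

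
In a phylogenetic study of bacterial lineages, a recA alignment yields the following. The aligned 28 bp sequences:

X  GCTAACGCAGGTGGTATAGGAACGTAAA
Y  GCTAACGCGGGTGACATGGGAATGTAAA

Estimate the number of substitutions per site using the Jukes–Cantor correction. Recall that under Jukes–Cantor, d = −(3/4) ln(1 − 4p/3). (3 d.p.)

The sequences differ at 5 of 28 sites (9, 14, 15, 18, 23), so p = 5/28 ≈ 0.178571.
d = −(3/4) ln(1 − 4p/3) = −0.75 ln(1 − 0.238095) = −0.75 ln(0.761905)
  = −0.75 × (-0.271933) = 0.203950 substitutions/site.

0.204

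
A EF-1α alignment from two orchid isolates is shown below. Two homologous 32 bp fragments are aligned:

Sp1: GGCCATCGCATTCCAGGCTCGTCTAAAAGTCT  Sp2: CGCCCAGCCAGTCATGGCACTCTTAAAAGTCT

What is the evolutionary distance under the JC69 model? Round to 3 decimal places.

0.520

The sequences differ at 12 of 32 sites, so p = 12/32 = 0.375.
d = −(3/4) ln(1 − 4p/3) = −0.75 ln(1 − 0.5) = −0.75 ln(0.5)
  = −0.75 × (-0.693147) = 0.519860 substitutions/site.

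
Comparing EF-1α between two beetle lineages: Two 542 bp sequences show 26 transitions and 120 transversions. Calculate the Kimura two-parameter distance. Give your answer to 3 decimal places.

0.337

P = 26/542 ≈ 0.04797 and Q = 120/542 ≈ 0.221402.
Under the Kimura two-parameter model, d = −½ ln(1 − 2P − Q) − ¼ ln(1 − 2Q).
1 − 2P − Q = 0.682658, giving −½ ln(0.682658) = 0.190881.
1 − 2Q = 0.557196, giving −¼ ln(0.557196) = 0.146210.
d = 0.190881 + 0.146210 = 0.337091.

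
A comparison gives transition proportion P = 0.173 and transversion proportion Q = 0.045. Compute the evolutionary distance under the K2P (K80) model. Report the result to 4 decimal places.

0.2715

Under the Kimura two-parameter model, d = −½ ln(1 − 2P − Q) − ¼ ln(1 − 2Q).
1 − 2P − Q = 0.609, giving −½ ln(0.609) = 0.247969.
1 − 2Q = 0.91, giving −¼ ln(0.91) = 0.023578.
d = 0.247969 + 0.023578 = 0.271547.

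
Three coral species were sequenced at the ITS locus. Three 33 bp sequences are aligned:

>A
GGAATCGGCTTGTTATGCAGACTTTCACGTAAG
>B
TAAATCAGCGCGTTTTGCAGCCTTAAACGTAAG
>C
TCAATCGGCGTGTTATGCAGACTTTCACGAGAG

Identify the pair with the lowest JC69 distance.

A–B: 9/33 differ, p = 0.273, d = 0.339.
A–C: 5/33 differ, p = 0.152, d = 0.169.
B–C: 9/33 differ, p = 0.273, d = 0.339.
The smallest distance is between A and C.

A and C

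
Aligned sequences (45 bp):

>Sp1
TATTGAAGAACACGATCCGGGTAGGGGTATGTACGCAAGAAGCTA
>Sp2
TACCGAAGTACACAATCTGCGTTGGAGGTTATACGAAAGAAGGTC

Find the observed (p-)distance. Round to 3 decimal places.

0.311

The sequences differ at 14 of 45 positions.
p = 14/45 = 0.311111… ≈ 0.311 (to 3 d.p.).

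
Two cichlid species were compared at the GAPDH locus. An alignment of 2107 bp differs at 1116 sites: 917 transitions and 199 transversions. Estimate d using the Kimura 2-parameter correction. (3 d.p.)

1.727

P = 917/2107 ≈ 0.435216 and Q = 199/2107 ≈ 0.094447.
Under the Kimura two-parameter model, d = −½ ln(1 − 2P − Q) − ¼ ln(1 − 2Q).
1 − 2P − Q = 0.035121, giving −½ ln(0.035121) = 1.674478.
1 − 2Q = 0.811106, giving −¼ ln(0.811106) = 0.052339.
d = 1.674478 + 0.052339 = 1.726817.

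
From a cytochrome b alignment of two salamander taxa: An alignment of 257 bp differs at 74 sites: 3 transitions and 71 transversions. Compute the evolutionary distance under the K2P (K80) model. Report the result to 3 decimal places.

P = 3/257 ≈ 0.011673 and Q = 71/257 ≈ 0.276265.
Under the Kimura two-parameter model, d = −½ ln(1 − 2P − Q) − ¼ ln(1 − 2Q).
1 − 2P − Q = 0.700389, giving −½ ln(0.700389) = 0.178060.
1 − 2Q = 0.44747, giving −¼ ln(0.44747) = 0.201036.
d = 0.178060 + 0.201036 = 0.379096.

0.379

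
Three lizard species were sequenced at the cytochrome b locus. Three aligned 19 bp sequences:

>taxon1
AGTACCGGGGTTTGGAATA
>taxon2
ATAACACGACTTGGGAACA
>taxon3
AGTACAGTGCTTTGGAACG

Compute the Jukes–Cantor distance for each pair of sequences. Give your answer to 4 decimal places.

taxon1–taxon2: 8/19 sites differ → p ≈ 0.421053, d = −0.75 ln(1 − 0.561404) = 0.618132 ≈ 0.6181.
taxon1–taxon3: 5/19 sites differ → p ≈ 0.263158, d = −0.75 ln(1 − 0.350877) = 0.324100 ≈ 0.3241.
taxon2–taxon3: 7/19 sites differ → p ≈ 0.368421, d = −0.75 ln(1 − 0.491228) = 0.506816 ≈ 0.5068.

d(taxon1,taxon2) = 0.6181, d(taxon1,taxon3) = 0.3241, d(taxon2,taxon3) = 0.5068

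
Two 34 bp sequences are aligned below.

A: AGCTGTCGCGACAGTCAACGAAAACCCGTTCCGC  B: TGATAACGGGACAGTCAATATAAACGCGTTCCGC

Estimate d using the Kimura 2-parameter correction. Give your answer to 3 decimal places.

Of 34 sites, 3 differences are transitions and 6 are transversions, so P = 3/34 ≈ 0.088235 and Q = 6/34 ≈ 0.176471.
Under the Kimura two-parameter model, d = −½ ln(1 − 2P − Q) − ¼ ln(1 − 2Q).
1 − 2P − Q = 0.647059, giving −½ ln(0.647059) = 0.217659.
1 − 2Q = 0.647058, giving −¼ ln(0.647058) = 0.108830.
d = 0.217659 + 0.108830 = 0.326489.

0.326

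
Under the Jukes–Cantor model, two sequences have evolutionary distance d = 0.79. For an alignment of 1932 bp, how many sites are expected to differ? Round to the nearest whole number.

Invert JC69: p = (3/4)(1 − e^(−4d/3)) = 0.75 × (1 − e^(-1.053333)) = 0.75 × (1 − 0.348773) = 0.488420.
Expected differing sites = pL ≈ 0.488420 × 1932 = 943.62744 ≈ 944.

944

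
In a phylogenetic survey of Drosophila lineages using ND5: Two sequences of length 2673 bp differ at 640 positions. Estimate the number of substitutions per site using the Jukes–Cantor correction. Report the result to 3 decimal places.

p = 640/2673 ≈ 0.239431.
d = −(3/4) ln(1 − 4p/3) = −0.75 ln(1 − 0.319241) = −0.75 ln(0.680759)
  = −0.75 × (-0.384547) = 0.288410 substitutions/site.

0.288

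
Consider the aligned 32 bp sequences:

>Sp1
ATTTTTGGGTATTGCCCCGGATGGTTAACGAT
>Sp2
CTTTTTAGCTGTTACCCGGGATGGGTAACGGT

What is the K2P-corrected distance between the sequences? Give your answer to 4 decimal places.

Of 32 sites, 4 differences are transitions and 4 are transversions, so P = 4/32 = 0.125 and Q = 4/32 = 0.125.
Under the Kimura two-parameter model, d = −½ ln(1 − 2P − Q) − ¼ ln(1 − 2Q).
1 − 2P − Q = 0.625, giving −½ ln(0.625) = 0.235002.
1 − 2Q = 0.75, giving −¼ ln(0.75) = 0.071921.
d = 0.235002 + 0.071921 = 0.306923.

0.3069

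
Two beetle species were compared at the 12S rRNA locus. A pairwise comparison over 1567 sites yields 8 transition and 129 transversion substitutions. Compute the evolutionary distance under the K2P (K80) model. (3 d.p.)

P = 8/1567 ≈ 0.005105 and Q = 129/1567 ≈ 0.082323.
Under the Kimura two-parameter model, d = −½ ln(1 − 2P − Q) − ¼ ln(1 − 2Q).
1 − 2P − Q = 0.907467, giving −½ ln(0.907467) = 0.048549.
1 − 2Q = 0.835354, giving −¼ ln(0.835354) = 0.044975.
d = 0.048549 + 0.044975 = 0.093524.

0.094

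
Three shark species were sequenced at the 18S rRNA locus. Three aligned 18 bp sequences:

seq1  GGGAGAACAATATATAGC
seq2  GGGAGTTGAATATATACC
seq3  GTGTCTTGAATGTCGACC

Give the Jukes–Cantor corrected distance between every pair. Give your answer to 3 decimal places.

d(seq1,seq2) = 0.264, d(seq1,seq3) = 1.012, d(seq2,seq3) = 0.441

seq1–seq2: 4/18 sites differ → p ≈ 0.222222, d = −0.75 ln(1 − 0.296296) = 0.263548 ≈ 0.264.
seq1–seq3: 10/18 sites differ → p ≈ 0.555556, d = −0.75 ln(1 − 0.740741) = 1.012446 ≈ 1.012.
seq2–seq3: 6/18 sites differ → p ≈ 0.333333, d = −0.75 ln(1 − 0.444444) = 0.440839 ≈ 0.441.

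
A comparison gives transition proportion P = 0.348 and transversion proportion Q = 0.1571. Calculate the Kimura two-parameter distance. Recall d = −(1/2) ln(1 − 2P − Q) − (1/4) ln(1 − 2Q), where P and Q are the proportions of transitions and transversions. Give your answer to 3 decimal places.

Under the Kimura two-parameter model, d = −½ ln(1 − 2P − Q) − ¼ ln(1 − 2Q).
1 − 2P − Q = 0.1469, giving −½ ln(0.1469) = 0.959002.
1 − 2Q = 0.6858, giving −¼ ln(0.6858) = 0.094292.
d = 0.959002 + 0.094292 = 1.053294.

1.053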